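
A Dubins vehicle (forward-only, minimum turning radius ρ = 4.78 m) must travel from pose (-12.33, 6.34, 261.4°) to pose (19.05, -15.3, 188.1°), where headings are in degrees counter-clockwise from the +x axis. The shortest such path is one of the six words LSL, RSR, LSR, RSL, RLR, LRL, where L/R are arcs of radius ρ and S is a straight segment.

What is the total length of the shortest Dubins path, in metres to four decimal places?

Let ψ = atan2(Δy, Δx) = atan2(-21.64, 31.38) = -34.5906° be the start→goal bearing.
Normalize: d = |goal − start| / ρ = 38.118158/4.78 = 7.974510, α = (θ_start − ψ) mod 360° = 295.9906° = 5.166010 rad, β = (θ_goal − ψ) mod 360° = 222.6906° = 3.886684 rad.
Common terms: sin α = -0.898866, cos α = 0.438223, sin β = -0.678039, cos β = -0.735026, cos(α−β) = 0.287361, d² = 63.592812. Work in radians in the unit-radius frame; every candidate has L = ρ·(t + p + q).
LSL: p² = 2 + d² − 2cos(α−β) + 2d(sin α − sin β) = 61.496113; p = √p² = 7.841946; φ = atan2(cos β − cos α, d + sin α − sin β) = -0.150176 rad; t = (φ − α) mod 2π = 0.966999 rad, q = (β − φ) mod 2π = 4.036860 rad → L = 4.78·(0.966999 + 7.841946 + 4.036860) = 4.78·12.845805 = 61.402946 m
RSR: p² = 2 + d² − 2cos(α−β) + 2d(sin β − sin α) = 68.540069; p = √p² = 8.278893; φ = atan2(cos α − cos β, d − sin α + sin β) = 0.142194 rad; t = (α − φ) mod 2π = 5.023816 rad, q = (φ − β) mod 2π = 2.538696 rad → L = 4.78·(5.023816 + 8.278893 + 2.538696) = 4.78·15.841405 = 75.721914 m
LSR: p² = d² − 2 + 2cos(α−β) + 2d(sin α + sin β) = 37.017444; p = √p² = 6.084196; φ = atan2(−cos α − cos β, d + sin α + sin β) − atan2(−2, p) = 0.363953 rad; t = (φ − α) mod 2π = 1.481128 rad, q = (φ − β) mod 2π = 2.760454 rad → L = 4.78·(1.481128 + 6.084196 + 2.760454) = 4.78·10.325778 = 49.357221 m
RSL: p² = d² − 2 + 2cos(α−β) − 2d(sin α + sin β) = 87.317622; p = √p² = 9.344390; φ = atan2(cos α + cos β, d − sin α − sin β) − atan2(2, p) = -0.241915 rad; t = (α − φ) mod 2π = 5.407925 rad, q = (β − φ) mod 2π = 4.128599 rad → L = 4.78·(5.407925 + 9.344390 + 4.128599) = 4.78·18.880914 = 90.250770 m
RLR: c = (6 − d² + 2cos(α−β) + 2d(sin α − sin β))/8 = -7.567509, |c| > 1 → infeasible
LRL: c = (6 − d² + 2cos(α−β) − 2d(sin α − sin β))/8 = -6.687014, |c| > 1 → infeasible
Shortest: LSR with L = 49.357221 m ≈ 49.3572 m

49.3572 m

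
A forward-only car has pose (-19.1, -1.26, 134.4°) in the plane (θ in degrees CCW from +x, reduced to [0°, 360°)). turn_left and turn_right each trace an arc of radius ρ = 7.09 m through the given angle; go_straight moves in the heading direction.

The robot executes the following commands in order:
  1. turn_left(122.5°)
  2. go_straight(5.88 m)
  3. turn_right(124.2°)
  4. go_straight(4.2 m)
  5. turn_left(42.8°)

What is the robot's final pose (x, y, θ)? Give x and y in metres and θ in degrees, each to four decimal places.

(-52.0224, -8.1952, 175.5000°)

set_pose: (x, y, θ) = (-19.1000, -1.2600, 134.4000°), ρ = 7.09
turn_left(122.5°): centre at ρ to the left, rotate +122.5° → (-31.0711, -4.6137, 256.9000°)
go_straight(5.88): x += 5.88·cos θ, y += 5.88·sin θ → (-32.4038, -10.3406, 256.9000°)
turn_right(124.2°): centre at ρ to the right, rotate −124.2° → (-44.5198, -13.5418, 132.7000°)
go_straight(4.2): x += 4.2·cos θ, y += 4.2·sin θ → (-47.3681, -10.4552, 132.7000°)
turn_left(42.8°): centre at ρ to the left, rotate +42.8° → (-52.0224, -8.1952, 175.5000°)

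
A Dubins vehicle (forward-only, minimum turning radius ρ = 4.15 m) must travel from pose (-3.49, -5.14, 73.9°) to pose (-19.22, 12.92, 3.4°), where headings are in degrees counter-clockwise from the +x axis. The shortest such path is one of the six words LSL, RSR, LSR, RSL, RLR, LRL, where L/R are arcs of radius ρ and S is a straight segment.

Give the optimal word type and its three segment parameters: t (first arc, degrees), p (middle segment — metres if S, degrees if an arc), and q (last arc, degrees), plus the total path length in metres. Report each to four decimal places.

LSR: t = 86.9934°, p = 15.0421 m, q = 157.4934°, L = 32.7506 m

Let ψ = atan2(Δy, Δx) = atan2(18.06, -15.73) = 131.0554° be the start→goal bearing.
Normalize: d = |goal − start| / ρ = 23.949875/4.15 = 5.771054, α = (θ_start − ψ) mod 360° = 302.8446° = 5.285635 rad, β = (θ_goal − ψ) mod 360° = 232.3446° = 4.055178 rad.
Common terms: sin α = -0.840145, cos α = 0.542362, sin β = -0.791699, cos β = -0.610911, cos(α−β) = 0.333807, d² = 33.305066. Work in radians in the unit-radius frame; every candidate has L = ρ·(t + p + q).
LSL: p² = 2 + d² − 2cos(α−β) + 2d(sin α − sin β) = 34.078292; p = √p² = 5.837661; φ = atan2(cos β − cos α, d + sin α − sin β) = -0.198866 rad; t = (φ − α) mod 2π = 0.798684 rad, q = (β − φ) mod 2π = 4.254044 rad → L = 4.15·(0.798684 + 5.837661 + 4.254044) = 4.15·10.890390 = 45.195117 m
RSR: p² = 2 + d² − 2cos(α−β) + 2d(sin β − sin α) = 35.196613; p = √p² = 5.932673; φ = atan2(cos α − cos β, d − sin α + sin β) = 0.195639 rad; t = (α − φ) mod 2π = 5.089996 rad, q = (φ − β) mod 2π = 2.423646 rad → L = 4.15·(5.089996 + 5.932673 + 2.423646) = 4.15·13.446316 = 55.802210 m
LSR: p² = d² − 2 + 2cos(α−β) + 2d(sin α + sin β) = 13.137760; p = √p² = 3.624605; φ = atan2(−cos α − cos β, d + sin α + sin β) − atan2(−2, p) = 0.520771 rad; t = (φ − α) mod 2π = 1.518321 rad, q = (φ − β) mod 2π = 2.748778 rad → L = 4.15·(1.518321 + 3.624605 + 2.748778) = 4.15·7.891704 = 32.750573 m
RSL: p² = d² − 2 + 2cos(α−β) − 2d(sin α + sin β) = 50.807600; p = √p² = 7.127945; φ = atan2(cos α + cos β, d − sin α − sin β) − atan2(2, p) = -0.282811 rad; t = (α − φ) mod 2π = 5.568447 rad, q = (β − φ) mod 2π = 4.337990 rad → L = 4.15·(5.568447 + 7.127945 + 4.337990) = 4.15·17.034381 = 70.692682 m
RLR: c = (6 − d² + 2cos(α−β) + 2d(sin α − sin β))/8 = -3.399577, |c| > 1 → infeasible
LRL: c = (6 − d² + 2cos(α−β) − 2d(sin α − sin β))/8 = -3.259786, |c| > 1 → infeasible
Shortest: LSR with L = 32.750573 m ≈ 32.7506 m
Convert LSR to answer units (arcs ×180/π): t = 1.518321·180/π = 86.9934°, p = ρ·p = 4.15·3.624605 = 15.0421 m, q = 2.748778·180/π = 157.4934°, L = 32.7506 m.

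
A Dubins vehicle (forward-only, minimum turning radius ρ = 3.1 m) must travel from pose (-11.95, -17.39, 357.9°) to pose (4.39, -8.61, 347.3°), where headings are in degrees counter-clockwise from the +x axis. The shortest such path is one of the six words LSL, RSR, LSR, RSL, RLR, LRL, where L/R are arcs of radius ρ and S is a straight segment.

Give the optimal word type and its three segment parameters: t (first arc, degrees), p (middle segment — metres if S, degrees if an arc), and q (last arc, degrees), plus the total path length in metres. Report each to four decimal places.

LSR: t = 34.9528°, p = 14.5006 m, q = 45.5528°, L = 18.8564 m

Let ψ = atan2(Δy, Δx) = atan2(8.78, 16.34) = 28.2505° be the start→goal bearing.
Normalize: d = |goal − start| / ρ = 18.549501/3.1 = 5.983710, α = (θ_start − ψ) mod 360° = 329.6495° = 5.753468 rad, β = (θ_goal − ψ) mod 360° = 319.0495° = 5.568463 rad.
Common terms: sin α = -0.505289, cos α = 0.862950, sin β = -0.655407, cos β = 0.755276, cos(α−β) = 0.982935, d² = 35.804787. Work in radians in the unit-radius frame; every candidate has L = ρ·(t + p + q).
LSL: p² = 2 + d² − 2cos(α−β) + 2d(sin α − sin β) = 37.635444; p = √p² = 6.134773; φ = atan2(cos β − cos α, d + sin α − sin β) = -0.017552 rad; t = (φ − α) mod 2π = 0.512165 rad, q = (β − φ) mod 2π = 5.586016 rad → L = 3.1·(0.512165 + 6.134773 + 5.586016) = 3.1·12.232954 = 37.922157 m
RSR: p² = 2 + d² − 2cos(α−β) + 2d(sin β − sin α) = 34.042388; p = √p² = 5.834585; φ = atan2(cos α − cos β, d − sin α + sin β) = 0.018456 rad; t = (α − φ) mod 2π = 5.735013 rad, q = (φ − β) mod 2π = 0.733177 rad → L = 3.1·(5.735013 + 5.834585 + 0.733177) = 3.1·12.302776 = 38.138605 m
LSR: p² = d² − 2 + 2cos(α−β) + 2d(sin α + sin β) = 21.880114; p = √p² = 4.677618; φ = atan2(−cos α − cos β, d + sin α + sin β) − atan2(−2, p) = 0.080325 rad; t = (φ − α) mod 2π = 0.610042 rad, q = (φ − β) mod 2π = 0.795047 rad → L = 3.1·(0.610042 + 4.677618 + 0.795047) = 3.1·6.082707 = 18.856393 m
RSL: p² = d² − 2 + 2cos(α−β) − 2d(sin α + sin β) = 49.661200; p = √p² = 7.047070; φ = atan2(cos α + cos β, d − sin α − sin β) − atan2(2, p) = -0.053790 rad; t = (α − φ) mod 2π = 5.807259 rad, q = (β − φ) mod 2π = 5.622254 rad → L = 3.1·(5.807259 + 7.047070 + 5.622254) = 3.1·18.476583 = 57.277407 m
RLR: c = (6 − d² + 2cos(α−β) + 2d(sin α − sin β))/8 = -3.255298, |c| > 1 → infeasible
LRL: c = (6 − d² + 2cos(α−β) − 2d(sin α − sin β))/8 = -3.704431, |c| > 1 → infeasible
Shortest: LSR with L = 18.856393 m ≈ 18.8564 m
Convert LSR to answer units (arcs ×180/π): t = 0.610042·180/π = 34.9528°, p = ρ·p = 3.1·4.677618 = 14.5006 m, q = 0.795047·180/π = 45.5528°, L = 18.8564 m.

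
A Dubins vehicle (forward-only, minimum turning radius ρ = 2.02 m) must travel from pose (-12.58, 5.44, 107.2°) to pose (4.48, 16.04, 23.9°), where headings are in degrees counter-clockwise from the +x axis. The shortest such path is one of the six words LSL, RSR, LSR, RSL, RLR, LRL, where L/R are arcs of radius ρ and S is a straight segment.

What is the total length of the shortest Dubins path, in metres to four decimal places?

20.8499 m

Let ψ = atan2(Δy, Δx) = atan2(10.60, 17.06) = 31.8542° be the start→goal bearing.
Normalize: d = |goal − start| / ρ = 20.084910/2.02 = 9.943025, α = (θ_start − ψ) mod 360° = 75.3458° = 1.315032 rad, β = (θ_goal − ψ) mod 360° = 352.0458° = 6.144358 rad.
Common terms: sin α = 0.967470, cos α = 0.252985, sin β = -0.138381, cos β = 0.990379, cos(α−β) = 0.116671, d² = 98.863739. Work in radians in the unit-radius frame; every candidate has L = ρ·(t + p + q).
LSL: p² = 2 + d² − 2cos(α−β) + 2d(sin α − sin β) = 122.621418; p = √p² = 11.073456; φ = atan2(cos β − cos α, d + sin α − sin β) = 0.066640 rad; t = (φ − α) mod 2π = 5.034793 rad, q = (β − φ) mod 2π = 6.077718 rad → L = 2.02·(5.034793 + 11.073456 + 6.077718) = 2.02·22.185967 = 44.815653 m
RSR: p² = 2 + d² − 2cos(α−β) + 2d(sin β − sin α) = 78.639377; p = √p² = 8.867885; φ = atan2(cos α − cos β, d − sin α + sin β) = -0.083249 rad; t = (α − φ) mod 2π = 1.398282 rad, q = (φ − β) mod 2π = 0.055577 rad → L = 2.02·(1.398282 + 8.867885 + 0.055577) = 2.02·10.321744 = 20.849923 m
LSR: p² = d² − 2 + 2cos(α−β) + 2d(sin α + sin β) = 113.584385; p = √p² = 10.657598; φ = atan2(−cos α − cos β, d + sin α + sin β) − atan2(−2, p) = 0.070586 rad; t = (φ − α) mod 2π = 5.038739 rad, q = (φ − β) mod 2π = 0.209413 rad → L = 2.02·(5.038739 + 10.657598 + 0.209413) = 2.02·15.905750 = 32.129615 m
RSL: p² = d² − 2 + 2cos(α−β) − 2d(sin α + sin β) = 80.609776; p = √p² = 8.978295; φ = atan2(cos α + cos β, d − sin α − sin β) − atan2(2, p) = -0.083593 rad; t = (α − φ) mod 2π = 1.398626 rad, q = (β − φ) mod 2π = 6.227952 rad → L = 2.02·(1.398626 + 8.978295 + 6.227952) = 2.02·16.604872 = 33.541842 m
RLR: c = (6 − d² + 2cos(α−β) + 2d(sin α − sin β))/8 = -8.829922, |c| > 1 → infeasible
LRL: c = (6 − d² + 2cos(α−β) − 2d(sin α − sin β))/8 = -14.327677, |c| > 1 → infeasible
Shortest: RSR with L = 20.849923 m ≈ 20.8499 m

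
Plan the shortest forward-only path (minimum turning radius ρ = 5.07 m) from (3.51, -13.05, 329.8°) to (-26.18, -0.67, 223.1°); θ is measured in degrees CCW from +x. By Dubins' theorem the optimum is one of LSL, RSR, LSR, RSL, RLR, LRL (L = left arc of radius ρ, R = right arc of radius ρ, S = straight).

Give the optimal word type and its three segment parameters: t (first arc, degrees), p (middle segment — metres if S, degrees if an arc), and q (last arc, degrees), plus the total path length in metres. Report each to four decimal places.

Let ψ = atan2(Δy, Δx) = atan2(12.38, -29.69) = 157.3651° be the start→goal bearing.
Normalize: d = |goal − start| / ρ = 32.167693/5.07 = 6.344713, α = (θ_start − ψ) mod 360° = 172.4349° = 3.009557 rad, β = (θ_goal − ψ) mod 360° = 65.7349° = 1.147291 rad.
Common terms: sin α = 0.131652, cos α = -0.991296, sin β = 0.911654, cos β = 0.410959, cos(α−β) = -0.287361, d² = 40.255379. Work in radians in the unit-radius frame; every candidate has L = ρ·(t + p + q).
LSL: p² = 2 + d² − 2cos(α−β) + 2d(sin α − sin β) = 32.932322; p = √p² = 5.738669; φ = atan2(cos β − cos α, d + sin α − sin β) = 0.246851 rad; t = (φ − α) mod 2π = 3.520479 rad, q = (β − φ) mod 2π = 0.900440 rad → L = 5.07·(3.520479 + 5.738669 + 0.900440) = 5.07·10.159588 = 51.509111 m
RSR: p² = 2 + d² − 2cos(α−β) + 2d(sin β − sin α) = 52.727878; p = √p² = 7.261396; φ = atan2(cos α − cos β, d − sin α + sin β) = -0.194332 rad; t = (α − φ) mod 2π = 3.203889 rad, q = (φ − β) mod 2π = 4.941563 rad → L = 5.07·(3.203889 + 7.261396 + 4.941563) = 5.07·15.406848 = 78.112720 m
LSR: p² = d² − 2 + 2cos(α−β) + 2d(sin α + sin β) = 50.919612; p = √p² = 7.135798; φ = atan2(−cos α − cos β, d + sin α + sin β) − atan2(−2, p) = 0.351656 rad; t = (φ − α) mod 2π = 3.625284 rad, q = (φ − β) mod 2π = 5.487550 rad → L = 5.07·(3.625284 + 7.135798 + 5.487550) = 5.07·16.248632 = 82.380562 m
RSL: p² = d² − 2 + 2cos(α−β) − 2d(sin α + sin β) = 24.441705; p = √p² = 4.943855; φ = atan2(cos α + cos β, d − sin α − sin β) − atan2(2, p) = -0.493451 rad; t = (α − φ) mod 2π = 3.503008 rad, q = (β − φ) mod 2π = 1.640742 rad → L = 5.07·(3.503008 + 4.943855 + 1.640742) = 5.07·10.087605 = 51.144158 m
RLR: c = (6 − d² + 2cos(α−β) + 2d(sin α − sin β))/8 = -5.590985, |c| > 1 → infeasible
LRL: c = (6 − d² + 2cos(α−β) − 2d(sin α − sin β))/8 = -3.116540, |c| > 1 → infeasible
Shortest: RSL with L = 51.144158 m ≈ 51.1442 m
Convert RSL to answer units (arcs ×180/π): t = 3.503008·180/π = 200.7076°, p = ρ·p = 5.07·4.943855 = 25.0653 m, q = 1.640742·180/π = 94.0076°, L = 51.1442 m.

RSL: t = 200.7076°, p = 25.0653 m, q = 94.0076°, L = 51.1442 m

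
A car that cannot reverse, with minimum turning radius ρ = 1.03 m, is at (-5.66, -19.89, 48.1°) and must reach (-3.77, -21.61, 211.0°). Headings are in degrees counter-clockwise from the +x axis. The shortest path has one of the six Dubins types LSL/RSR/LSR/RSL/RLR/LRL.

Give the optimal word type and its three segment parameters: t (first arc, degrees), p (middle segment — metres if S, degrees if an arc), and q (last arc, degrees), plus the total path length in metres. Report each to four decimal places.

RSR: t = 62.2301°, p = 0.6114 m, q = 134.8699°, L = 4.1546 m

Let ψ = atan2(Δy, Δx) = atan2(-1.72, 1.89) = -42.3039° be the start→goal bearing.
Normalize: d = |goal − start| / ρ = 2.555484/1.03 = 2.481053, α = (θ_start − ψ) mod 360° = 90.4039° = 1.577845 rad, β = (θ_goal − ψ) mod 360° = 253.3039° = 4.420986 rad.
Common terms: sin α = 0.999975, cos α = -0.007048, sin β = -0.957842, cos β = -0.287296, cos(α−β) = -0.955793, d² = 6.155623. Work in radians in the unit-radius frame; every candidate has L = ρ·(t + p + q).
LSL: p² = 2 + d² − 2cos(α−β) + 2d(sin α − sin β) = 19.782103; p = √p² = 4.447708; φ = atan2(cos β − cos α, d + sin α − sin β) = -0.063051 rad; t = (φ − α) mod 2π = 4.642289 rad, q = (β − φ) mod 2π = 4.484037 rad → L = 1.03·(4.642289 + 4.447708 + 4.484037) = 1.03·13.574034 = 13.981255 m
RSR: p² = 2 + d² − 2cos(α−β) + 2d(sin β − sin α) = 0.352314; p = √p² = 0.593561; φ = atan2(cos α − cos β, d − sin α + sin β) = 0.491724 rad; t = (α − φ) mod 2π = 1.086121 rad, q = (φ − β) mod 2π = 2.353923 rad → L = 1.03·(1.086121 + 0.593561 + 2.353923) = 1.03·4.033605 = 4.154613 m
LSR: p² = d² − 2 + 2cos(α−β) + 2d(sin α + sin β) = 2.453107; p = √p² = 1.566240; φ = atan2(−cos α − cos β, d + sin α + sin β) − atan2(−2, p) = 1.022564 rad; t = (φ − α) mod 2π = 5.727905 rad, q = (φ − β) mod 2π = 2.884763 rad → L = 1.03·(5.727905 + 1.566240 + 2.884763) = 1.03·10.178908 = 10.484275 m
RSL: p² = d² − 2 + 2cos(α−β) − 2d(sin α + sin β) = 2.034966; p = √p² = 1.426523; φ = atan2(cos α + cos β, d − sin α − sin β) − atan2(2, p) = -1.071331 rad; t = (α − φ) mod 2π = 2.649176 rad, q = (β − φ) mod 2π = 5.492317 rad → L = 1.03·(2.649176 + 1.426523 + 5.492317) = 1.03·9.568016 = 9.855056 m
RLR: c = (6 − d² + 2cos(α−β) + 2d(sin α − sin β))/8 = 0.955961; p = 2π − arccos c = 5.985305 rad; φ = atan2(cos α − cos β, d − sin α + sin β) = 0.491724 rad; t = (α − φ + p/2) mod 2π = 4.078773 rad, q = (α − β − t + p) mod 2π = 5.346576 rad → L = 1.03·(4.078773 + 5.985305 + 5.346576) = 1.03·15.410654 = 15.872973 m
LRL: c = (6 − d² + 2cos(α−β) − 2d(sin α − sin β))/8 = -1.472763, |c| > 1 → infeasible
Shortest: RSR with L = 4.154613 m ≈ 4.1546 m
Convert RSR to answer units (arcs ×180/π): t = 1.086121·180/π = 62.2301°, p = ρ·p = 1.03·0.593561 = 0.6114 m, q = 2.353923·180/π = 134.8699°, L = 4.1546 m.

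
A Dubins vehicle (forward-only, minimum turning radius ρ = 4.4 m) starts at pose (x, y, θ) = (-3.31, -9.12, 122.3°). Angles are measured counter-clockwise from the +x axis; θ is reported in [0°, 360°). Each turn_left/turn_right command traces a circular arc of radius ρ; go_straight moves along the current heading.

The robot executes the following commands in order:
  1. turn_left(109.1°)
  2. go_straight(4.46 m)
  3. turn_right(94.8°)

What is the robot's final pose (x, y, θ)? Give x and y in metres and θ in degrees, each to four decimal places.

set_pose: (x, y, θ) = (-3.3100, -9.1200, 122.3000°), ρ = 4.4
turn_left(109.1°): centre at ρ to the left, rotate +109.1° → (-10.4678, -8.7261, 231.4000°)
go_straight(4.46): x += 4.46·cos θ, y += 4.46·sin θ → (-13.2503, -12.2117, 231.4000°)
turn_right(94.8°): centre at ρ to the right, rotate −94.8° → (-19.7122, -12.6635, 136.6000°)

(-19.7122, -12.6635, 136.6000°)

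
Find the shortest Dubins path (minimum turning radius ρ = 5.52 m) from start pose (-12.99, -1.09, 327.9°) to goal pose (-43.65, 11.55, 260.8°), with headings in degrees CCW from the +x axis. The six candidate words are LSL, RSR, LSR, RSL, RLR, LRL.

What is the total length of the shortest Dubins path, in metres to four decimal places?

Let ψ = atan2(Δy, Δx) = atan2(12.64, -30.66) = 157.5954° be the start→goal bearing.
Normalize: d = |goal − start| / ρ = 33.163311/5.52 = 6.007846, α = (θ_start − ψ) mod 360° = 170.3046° = 2.972375 rad, β = (θ_goal − ψ) mod 360° = 103.2046° = 1.801260 rad.
Common terms: sin α = 0.168411, cos α = -0.985717, sin β = 0.973561, cos β = -0.228428, cos(α−β) = 0.389124, d² = 36.094216. Work in radians in the unit-radius frame; every candidate has L = ρ·(t + p + q).
LSL: p² = 2 + d² − 2cos(α−β) + 2d(sin α − sin β) = 27.641535; p = √p² = 5.257522; φ = atan2(cos β − cos α, d + sin α − sin β) = 0.144542 rad; t = (φ − α) mod 2π = 3.455352 rad, q = (β − φ) mod 2π = 1.656718 rad → L = 5.52·(3.455352 + 5.257522 + 1.656718) = 5.52·10.369591 = 57.240143 m
RSR: p² = 2 + d² − 2cos(α−β) + 2d(sin β − sin α) = 46.990402; p = √p² = 6.854955; φ = atan2(cos α − cos β, d − sin α + sin β) = -0.110699 rad; t = (α − φ) mod 2π = 3.083075 rad, q = (φ − β) mod 2π = 4.371227 rad → L = 5.52·(3.083075 + 6.854955 + 4.371227) = 5.52·14.309256 = 78.987092 m
LSR: p² = d² − 2 + 2cos(α−β) + 2d(sin α + sin β) = 48.594042; p = √p² = 6.970943; φ = atan2(−cos α − cos β, d + sin α + sin β) − atan2(−2, p) = 0.447611 rad; t = (φ − α) mod 2π = 3.758420 rad, q = (φ − β) mod 2π = 4.929536 rad → L = 5.52·(3.758420 + 6.970943 + 4.929536) = 5.52·15.658900 = 86.437126 m
RSL: p² = d² − 2 + 2cos(α−β) − 2d(sin α + sin β) = 21.150886; p = √p² = 4.599009; φ = atan2(cos α + cos β, d − sin α − sin β) − atan2(2, p) = -0.654735 rad; t = (α − φ) mod 2π = 3.627111 rad, q = (β − φ) mod 2π = 2.455995 rad → L = 5.52·(3.627111 + 4.599009 + 2.455995) = 5.52·10.682115 = 58.965274 m
RLR: c = (6 − d² + 2cos(α−β) + 2d(sin α − sin β))/8 = -4.873800, |c| > 1 → infeasible
LRL: c = (6 − d² + 2cos(α−β) − 2d(sin α − sin β))/8 = -2.455192, |c| > 1 → infeasible
Shortest: LSL with L = 57.240143 m ≈ 57.2401 m

57.2401 m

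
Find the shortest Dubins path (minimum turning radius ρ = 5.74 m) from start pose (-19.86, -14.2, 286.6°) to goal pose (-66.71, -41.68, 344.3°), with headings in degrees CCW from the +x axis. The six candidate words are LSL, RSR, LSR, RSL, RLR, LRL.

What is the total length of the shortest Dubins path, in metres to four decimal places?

Let ψ = atan2(Δy, Δx) = atan2(-27.48, -46.85) = -149.6061° be the start→goal bearing.
Normalize: d = |goal − start| / ρ = 54.314574/5.74 = 9.462469, α = (θ_start − ψ) mod 360° = 76.2061° = 1.330048 rad, β = (θ_goal − ψ) mod 360° = 133.9061° = 2.337103 rad.
Common terms: sin α = 0.971160, cos α = 0.238430, sin β = 0.720477, cos β = -0.693479, cos(α−β) = 0.534352, d² = 89.538324. Work in radians in the unit-radius frame; every candidate has L = ρ·(t + p + q).
LSL: p² = 2 + d² − 2cos(α−β) + 2d(sin α − sin β) = 95.213776; p = √p² = 9.757755; φ = atan2(cos β − cos α, d + sin α − sin β) = -0.095650 rad; t = (φ − α) mod 2π = 4.857487 rad, q = (β − φ) mod 2π = 2.432753 rad → L = 5.74·(4.857487 + 9.757755 + 2.432753) = 5.74·17.047995 = 97.855491 m
RSR: p² = 2 + d² − 2cos(α−β) + 2d(sin β − sin α) = 85.725463; p = √p² = 9.258805; φ = atan2(cos α − cos β, d − sin α + sin β) = 0.100822 rad; t = (α − φ) mod 2π = 1.229226 rad, q = (φ − β) mod 2π = 4.046904 rad → L = 5.74·(1.229226 + 9.258805 + 4.046904) = 5.74·14.534935 = 83.430527 m
LSR: p² = d² − 2 + 2cos(α−β) + 2d(sin α + sin β) = 120.621151; p = √p² = 10.982766; φ = atan2(−cos α − cos β, d + sin α + sin β) − atan2(−2, p) = 0.220904 rad; t = (φ − α) mod 2π = 5.174041 rad, q = (φ − β) mod 2π = 4.166986 rad → L = 5.74·(5.174041 + 10.982766 + 4.166986) = 5.74·20.323793 = 116.658574 m
RSL: p² = d² − 2 + 2cos(α−β) − 2d(sin α + sin β) = 56.592908; p = √p² = 7.522826; φ = atan2(cos α + cos β, d − sin α − sin β) − atan2(2, p) = -0.318339 rad; t = (α − φ) mod 2π = 1.648386 rad, q = (β − φ) mod 2π = 2.655441 rad → L = 5.74·(1.648386 + 7.522826 + 2.655441) = 5.74·11.826654 = 67.884992 m
RLR: c = (6 − d² + 2cos(α−β) + 2d(sin α − sin β))/8 = -9.715683, |c| > 1 → infeasible
LRL: c = (6 − d² + 2cos(α−β) − 2d(sin α − sin β))/8 = -10.901722, |c| > 1 → infeasible
Shortest: RSL with L = 67.884992 m ≈ 67.8850 m

67.8850 m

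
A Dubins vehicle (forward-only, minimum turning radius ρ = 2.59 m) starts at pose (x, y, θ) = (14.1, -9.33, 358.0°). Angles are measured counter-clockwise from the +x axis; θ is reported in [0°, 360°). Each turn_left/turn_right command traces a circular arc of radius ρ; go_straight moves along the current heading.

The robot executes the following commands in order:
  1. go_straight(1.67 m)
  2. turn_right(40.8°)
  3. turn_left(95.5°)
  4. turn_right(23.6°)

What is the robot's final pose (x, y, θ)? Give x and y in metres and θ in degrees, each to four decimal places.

set_pose: (x, y, θ) = (14.1000, -9.3300, 358.0000°), ρ = 2.59
go_straight(1.67): x += 1.67·cos θ, y += 1.67·sin θ → (15.7690, -9.3883, 358.0000°)
turn_right(40.8°): centre at ρ to the right, rotate −40.8° → (17.4383, -10.0763, 317.2000°)
turn_left(95.5°): centre at ρ to the left, rotate +95.5° → (21.2584, -9.7455, 412.7000° ≡ 52.7000°)
turn_right(23.6°): centre at ρ to the right, rotate −23.6° → (22.0590, -9.0519, 29.1000°)

(22.0590, -9.0519, 29.1000°)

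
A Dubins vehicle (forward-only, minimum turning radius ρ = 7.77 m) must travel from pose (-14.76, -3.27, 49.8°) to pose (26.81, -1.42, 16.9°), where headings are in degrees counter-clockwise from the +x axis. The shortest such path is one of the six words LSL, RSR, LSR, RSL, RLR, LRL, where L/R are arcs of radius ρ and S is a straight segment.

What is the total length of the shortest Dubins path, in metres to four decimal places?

Let ψ = atan2(Δy, Δx) = atan2(1.85, 41.57) = 2.5482° be the start→goal bearing.
Normalize: d = |goal − start| / ρ = 41.611145/7.77 = 5.355360, α = (θ_start − ψ) mod 360° = 47.2518° = 0.824700 rad, β = (θ_goal − ψ) mod 360° = 14.3518° = 0.250487 rad.
Common terms: sin α = 0.734344, cos α = 0.678777, sin β = 0.247876, cos β = 0.968792, cos(α−β) = 0.839620, d² = 28.679878. Work in radians in the unit-radius frame; every candidate has L = ρ·(t + p + q).
LSL: p² = 2 + d² − 2cos(α−β) + 2d(sin α − sin β) = 34.211068; p = √p² = 5.849023; φ = atan2(cos β − cos α, d + sin α − sin β) = 0.049604 rad; t = (φ − α) mod 2π = 5.508089 rad, q = (β − φ) mod 2π = 0.200883 rad → L = 7.77·(5.508089 + 5.849023 + 0.200883) = 7.77·11.557995 = 89.805620 m
RSR: p² = 2 + d² − 2cos(α−β) + 2d(sin β − sin α) = 23.790209; p = √p² = 4.877521; φ = atan2(cos α − cos β, d − sin α + sin β) = -0.059495 rad; t = (α − φ) mod 2π = 0.884195 rad, q = (φ − β) mod 2π = 5.973204 rad → L = 7.77·(0.884195 + 4.877521 + 5.973204) = 7.77·11.734919 = 91.180323 m
LSR: p² = d² − 2 + 2cos(α−β) + 2d(sin α + sin β) = 38.879398; p = √p² = 6.235335; φ = atan2(−cos α − cos β, d + sin α + sin β) − atan2(−2, p) = 0.056047 rad; t = (φ − α) mod 2π = 5.514532 rad, q = (φ − β) mod 2π = 6.088746 rad → L = 7.77·(5.514532 + 6.235335 + 6.088746) = 7.77·17.838613 = 138.606022 m
RSL: p² = d² − 2 + 2cos(α−β) − 2d(sin α + sin β) = 17.838837; p = √p² = 4.223605; φ = atan2(cos α + cos β, d − sin α − sin β) − atan2(2, p) = -0.081946 rad; t = (α − φ) mod 2π = 0.906646 rad, q = (β − φ) mod 2π = 0.332433 rad → L = 7.77·(0.906646 + 4.223605 + 0.332433) = 7.77·5.462683 = 42.445048 m
RLR: c = (6 − d² + 2cos(α−β) + 2d(sin α − sin β))/8 = -1.973776, |c| > 1 → infeasible
LRL: c = (6 − d² + 2cos(α−β) − 2d(sin α − sin β))/8 = -3.276383, |c| > 1 → infeasible
Shortest: RSL with L = 42.445048 m ≈ 42.4450 m

42.4450 m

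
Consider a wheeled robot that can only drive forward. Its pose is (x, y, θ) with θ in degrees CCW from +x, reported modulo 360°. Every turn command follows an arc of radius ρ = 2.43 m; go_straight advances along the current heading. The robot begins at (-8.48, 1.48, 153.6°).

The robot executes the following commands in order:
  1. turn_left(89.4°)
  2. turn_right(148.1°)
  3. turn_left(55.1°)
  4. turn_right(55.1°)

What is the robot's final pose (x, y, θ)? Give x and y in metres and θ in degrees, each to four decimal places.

set_pose: (x, y, θ) = (-8.4800, 1.4800, 153.6000°), ρ = 2.43
turn_left(89.4°): centre at ρ to the left, rotate +89.4° → (-11.7256, 0.4066, 243.0000°)
turn_right(148.1°): centre at ρ to the right, rotate −148.1° → (-16.3119, 1.3023, 94.9000°)
turn_left(55.1°): centre at ρ to the left, rotate +55.1° → (-17.5180, 3.1991, 150.0000°)
turn_right(55.1°): centre at ρ to the right, rotate −55.1° → (-18.7241, 5.0960, 94.9000°)

(-18.7241, 5.0960, 94.9000°)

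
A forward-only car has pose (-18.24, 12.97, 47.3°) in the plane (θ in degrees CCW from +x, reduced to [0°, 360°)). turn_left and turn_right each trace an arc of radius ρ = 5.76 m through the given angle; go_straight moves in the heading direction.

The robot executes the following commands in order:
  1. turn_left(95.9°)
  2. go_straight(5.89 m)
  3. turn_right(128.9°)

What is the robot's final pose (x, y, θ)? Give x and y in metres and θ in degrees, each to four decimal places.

set_pose: (x, y, θ) = (-18.2400, 12.9700, 47.3000°), ρ = 5.76
turn_left(95.9°): centre at ρ to the left, rotate +95.9° → (-19.0227, 21.4884, 143.2000°)
go_straight(5.89): x += 5.89·cos θ, y += 5.89·sin θ → (-23.7390, 25.0167, 143.2000°)
turn_right(128.9°): centre at ρ to the right, rotate −128.9° → (-21.7114, 35.2104, 14.3000°)

(-21.7114, 35.2104, 14.3000°)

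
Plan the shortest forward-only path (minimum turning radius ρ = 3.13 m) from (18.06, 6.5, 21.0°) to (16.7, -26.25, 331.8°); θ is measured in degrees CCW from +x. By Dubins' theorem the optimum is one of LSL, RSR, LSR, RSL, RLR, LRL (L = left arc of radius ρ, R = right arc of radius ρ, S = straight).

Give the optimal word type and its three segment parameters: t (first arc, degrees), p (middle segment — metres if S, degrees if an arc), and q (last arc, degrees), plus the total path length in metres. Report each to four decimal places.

Let ψ = atan2(Δy, Δx) = atan2(-32.75, -1.36) = -92.3779° be the start→goal bearing.
Normalize: d = |goal − start| / ρ = 32.778226/3.13 = 10.472277, α = (θ_start − ψ) mod 360° = 113.3779° = 1.978818 rad, β = (θ_goal − ψ) mod 360° = 64.1779° = 1.120116 rad.
Common terms: sin α = 0.917907, cos α = -0.396794, sin β = 0.900151, cos β = 0.435578, cos(α−β) = 0.653421, d² = 109.668579. Work in radians in the unit-radius frame; every candidate has L = ρ·(t + p + q).
LSL: p² = 2 + d² − 2cos(α−β) + 2d(sin α − sin β) = 110.733636; p = √p² = 10.523005; φ = atan2(cos β − cos α, d + sin α − sin β) = 0.079183 rad; t = (φ − α) mod 2π = 4.383550 rad, q = (β − φ) mod 2π = 1.040933 rad → L = 3.13·(4.383550 + 10.523005 + 1.040933) = 3.13·15.947488 = 49.915639 m
RSR: p² = 2 + d² − 2cos(α−β) + 2d(sin β − sin α) = 109.989839; p = √p² = 10.487604; φ = atan2(cos α − cos β, d − sin α + sin β) = -0.079451 rad; t = (α − φ) mod 2π = 2.058269 rad, q = (φ − β) mod 2π = 5.083618 rad → L = 3.13·(2.058269 + 10.487604 + 5.083618) = 3.13·17.629491 = 55.180308 m
LSR: p² = d² − 2 + 2cos(α−β) + 2d(sin α + sin β) = 147.053845; p = √p² = 12.126576; φ = atan2(−cos α − cos β, d + sin α + sin β) − atan2(−2, p) = 0.160300 rad; t = (φ − α) mod 2π = 4.464667 rad, q = (φ − β) mod 2π = 5.323369 rad → L = 3.13·(4.464667 + 12.126576 + 5.323369) = 3.13·21.914612 = 68.592735 m
RSL: p² = d² − 2 + 2cos(α−β) − 2d(sin α + sin β) = 70.896995; p = √p² = 8.420035; φ = atan2(cos α + cos β, d − sin α − sin β) − atan2(2, p) = -0.228726 rad; t = (α − φ) mod 2π = 2.207544 rad, q = (β − φ) mod 2π = 1.348842 rad → L = 3.13·(2.207544 + 8.420035 + 1.348842) = 3.13·11.976421 = 37.486198 m
RLR: c = (6 − d² + 2cos(α−β) + 2d(sin α − sin β))/8 = -12.748730, |c| > 1 → infeasible
LRL: c = (6 − d² + 2cos(α−β) − 2d(sin α − sin β))/8 = -12.841705, |c| > 1 → infeasible
Shortest: RSL with L = 37.486198 m ≈ 37.4862 m
Convert RSL to answer units (arcs ×180/π): t = 2.207544·180/π = 126.4829°, p = ρ·p = 3.13·8.420035 = 26.3547 m, q = 1.348842·180/π = 77.2829°, L = 37.4862 m.

RSL: t = 126.4829°, p = 26.3547 m, q = 77.2829°, L = 37.4862 m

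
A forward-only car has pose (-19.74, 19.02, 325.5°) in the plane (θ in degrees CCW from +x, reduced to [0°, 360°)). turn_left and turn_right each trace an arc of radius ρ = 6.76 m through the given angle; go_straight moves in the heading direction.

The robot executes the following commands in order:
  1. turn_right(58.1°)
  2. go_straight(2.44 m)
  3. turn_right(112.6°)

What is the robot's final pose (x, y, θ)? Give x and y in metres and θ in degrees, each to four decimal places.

(-26.5579, 4.8948, 154.8000°)

set_pose: (x, y, θ) = (-19.7400, 19.0200, 325.5000°), ρ = 6.76
turn_right(58.1°): centre at ρ to the right, rotate −58.1° → (-16.8159, 13.1423, 267.4000°)
go_straight(2.44): x += 2.44·cos θ, y += 2.44·sin θ → (-16.9266, 10.7048, 267.4000°)
turn_right(112.6°): centre at ρ to the right, rotate −112.6° → (-26.5579, 4.8948, 154.8000°)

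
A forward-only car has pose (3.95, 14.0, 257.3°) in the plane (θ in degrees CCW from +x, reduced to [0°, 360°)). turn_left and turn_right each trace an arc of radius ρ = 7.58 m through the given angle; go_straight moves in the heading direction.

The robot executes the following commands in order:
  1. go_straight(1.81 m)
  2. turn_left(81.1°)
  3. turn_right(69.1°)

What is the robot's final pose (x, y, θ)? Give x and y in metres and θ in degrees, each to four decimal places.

set_pose: (x, y, θ) = (3.9500, 14.0000, 257.3000°), ρ = 7.58
go_straight(1.81): x += 1.81·cos θ, y += 1.81·sin θ → (3.5521, 12.2343, 257.3000°)
turn_left(81.1°): centre at ρ to the left, rotate +81.1° → (8.1562, 3.5201, 338.4000°)
turn_right(69.1°): centre at ρ to the right, rotate −69.1° → (12.9453, -3.6202, 269.3000°)

(12.9453, -3.6202, 269.3000°)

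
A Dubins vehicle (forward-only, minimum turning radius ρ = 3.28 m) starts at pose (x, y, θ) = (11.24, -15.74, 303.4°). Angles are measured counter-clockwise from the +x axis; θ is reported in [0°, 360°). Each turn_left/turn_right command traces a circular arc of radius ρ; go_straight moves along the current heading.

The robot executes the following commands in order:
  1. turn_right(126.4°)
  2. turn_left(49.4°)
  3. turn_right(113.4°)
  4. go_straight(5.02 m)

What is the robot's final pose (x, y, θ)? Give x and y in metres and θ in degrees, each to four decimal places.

set_pose: (x, y, θ) = (11.2400, -15.7400, 303.4000°), ρ = 3.28
turn_right(126.4°): centre at ρ to the right, rotate −126.4° → (8.3300, -20.8211, 177.0000°)
turn_left(49.4°): centre at ρ to the left, rotate +49.4° → (5.7831, -21.8346, 226.4000°)
turn_right(113.4°): centre at ρ to the right, rotate −113.4° → (0.3886, -20.8543, 113.0000°)
go_straight(5.02): x += 5.02·cos θ, y += 5.02·sin θ → (-1.5729, -16.2333, 113.0000°)

(-1.5729, -16.2333, 113.0000°)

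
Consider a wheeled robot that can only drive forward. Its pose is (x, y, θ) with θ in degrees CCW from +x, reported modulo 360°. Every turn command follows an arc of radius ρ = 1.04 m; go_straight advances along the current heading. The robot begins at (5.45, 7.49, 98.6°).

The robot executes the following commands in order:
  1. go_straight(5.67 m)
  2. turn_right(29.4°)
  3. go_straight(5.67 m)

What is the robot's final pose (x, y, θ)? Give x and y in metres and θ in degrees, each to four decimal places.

(6.6717, 18.9215, 69.2000°)

set_pose: (x, y, θ) = (5.4500, 7.4900, 98.6000°), ρ = 1.04
go_straight(5.67): x += 5.67·cos θ, y += 5.67·sin θ → (4.6021, 13.0962, 98.6000°)
turn_right(29.4°): centre at ρ to the right, rotate −29.4° → (4.6582, 13.6211, 69.2000°)
go_straight(5.67): x += 5.67·cos θ, y += 5.67·sin θ → (6.6717, 18.9215, 69.2000°)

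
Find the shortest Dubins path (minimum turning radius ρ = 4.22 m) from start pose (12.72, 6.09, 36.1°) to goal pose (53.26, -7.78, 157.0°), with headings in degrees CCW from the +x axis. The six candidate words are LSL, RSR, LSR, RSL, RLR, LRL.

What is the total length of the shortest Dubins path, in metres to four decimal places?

Let ψ = atan2(Δy, Δx) = atan2(-13.87, 40.54) = -18.8874° be the start→goal bearing.
Normalize: d = |goal − start| / ρ = 42.847036/4.22 = 10.153326, α = (θ_start − ψ) mod 360° = 54.9874° = 0.959712 rad, β = (θ_goal − ψ) mod 360° = 175.8874° = 3.069815 rad.
Common terms: sin α = 0.819026, cos α = 0.573756, sin β = 0.071716, cos β = -0.997425, cos(α−β) = -0.513541, d² = 103.090031. Work in radians in the unit-radius frame; every candidate has L = ρ·(t + p + q).
LSL: p² = 2 + d² − 2cos(α−β) + 2d(sin α − sin β) = 121.292470; p = √p² = 11.013286; φ = atan2(cos β − cos α, d + sin α − sin β) = -0.143151 rad; t = (φ − α) mod 2π = 5.180323 rad, q = (β − φ) mod 2π = 3.212965 rad → L = 4.22·(5.180323 + 11.013286 + 3.212965) = 4.22·19.406574 = 81.895744 m
RSR: p² = 2 + d² − 2cos(α−β) + 2d(sin β − sin α) = 90.941756; p = √p² = 9.536339; φ = atan2(cos α − cos β, d − sin α + sin β) = 0.165512 rad; t = (α − φ) mod 2π = 0.794200 rad, q = (φ − β) mod 2π = 3.378883 rad → L = 4.22·(0.794200 + 9.536339 + 3.378883) = 4.22·13.709421 = 57.853757 m
LSR: p² = d² − 2 + 2cos(α−β) + 2d(sin α + sin β) = 118.150947; p = √p² = 10.869726; φ = atan2(−cos α − cos β, d + sin α + sin β) − atan2(−2, p) = 0.220305 rad; t = (φ − α) mod 2π = 5.543779 rad, q = (φ − β) mod 2π = 3.433676 rad → L = 4.22·(5.543779 + 10.869726 + 3.433676) = 4.22·19.847181 = 83.755102 m
RSL: p² = d² − 2 + 2cos(α−β) − 2d(sin α + sin β) = 81.974949; p = √p² = 9.054002; φ = atan2(cos α + cos β, d − sin α − sin β) − atan2(2, p) = -0.263113 rad; t = (α − φ) mod 2π = 1.222825 rad, q = (β − φ) mod 2π = 3.332928 rad → L = 4.22·(1.222825 + 9.054002 + 3.332928) = 4.22·13.609755 = 57.433166 m
RLR: c = (6 − d² + 2cos(α−β) + 2d(sin α − sin β))/8 = -10.367720, |c| > 1 → infeasible
LRL: c = (6 − d² + 2cos(α−β) − 2d(sin α − sin β))/8 = -14.161559, |c| > 1 → infeasible
Shortest: RSL with L = 57.433166 m ≈ 57.4332 m

57.4332 m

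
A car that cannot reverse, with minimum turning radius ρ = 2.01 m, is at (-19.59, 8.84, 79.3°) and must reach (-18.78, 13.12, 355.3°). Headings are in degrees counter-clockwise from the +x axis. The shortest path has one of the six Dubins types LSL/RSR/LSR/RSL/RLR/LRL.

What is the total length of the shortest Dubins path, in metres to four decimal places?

Let ψ = atan2(Δy, Δx) = atan2(4.28, 0.81) = 79.2834° be the start→goal bearing.
Normalize: d = |goal − start| / ρ = 4.355973/2.01 = 2.167151, α = (θ_start − ψ) mod 360° = 0.0166° = 0.000290 rad, β = (θ_goal − ψ) mod 360° = 276.0166° = 4.817399 rad.
Common terms: sin α = 0.000290, cos α = 1.000000, sin β = -0.994492, cos β = 0.104817, cos(α−β) = 0.104528, d² = 4.696542. Work in radians in the unit-radius frame; every candidate has L = ρ·(t + p + q).
LSL: p² = 2 + d² − 2cos(α−β) + 2d(sin α − sin β) = 10.799168; p = √p² = 3.286209; φ = atan2(cos β − cos α, d + sin α − sin β) = -0.275893 rad; t = (φ − α) mod 2π = 6.007003 rad, q = (β − φ) mod 2π = 5.093291 rad → L = 2.01·(6.007003 + 3.286209 + 5.093291) = 2.01·14.386503 = 28.916871 m
RSR: p² = 2 + d² − 2cos(α−β) + 2d(sin β − sin α) = 2.175802; p = √p² = 1.475060; φ = atan2(cos α − cos β, d − sin α + sin β) = 0.652128 rad; t = (α − φ) mod 2π = 5.631347 rad, q = (φ − β) mod 2π = 2.117915 rad → L = 2.01·(5.631347 + 1.475060 + 2.117915) = 2.01·9.224322 = 18.540887 m
LSR: p² = d² − 2 + 2cos(α−β) + 2d(sin α + sin β) = -1.403570 < 0 → infeasible
RSL: p² = d² − 2 + 2cos(α−β) − 2d(sin α + sin β) = 7.214768; p = √p² = 2.686032; φ = atan2(cos α + cos β, d − sin α − sin β) − atan2(2, p) = -0.303824 rad; t = (α − φ) mod 2π = 0.304114 rad, q = (β − φ) mod 2π = 5.121222 rad → L = 2.01·(0.304114 + 2.686032 + 5.121222) = 2.01·8.111368 = 16.303849 m
RLR: c = (6 − d² + 2cos(α−β) + 2d(sin α − sin β))/8 = 0.728025; p = 2π − arccos c = 5.527825 rad; φ = atan2(cos α − cos β, d − sin α + sin β) = 0.652128 rad; t = (α − φ + p/2) mod 2π = 2.112075 rad, q = (α − β − t + p) mod 2π = 4.881827 rad → L = 2.01·(2.112075 + 5.527825 + 4.881827) = 2.01·12.521727 = 25.168671 m
LRL: c = (6 − d² + 2cos(α−β) − 2d(sin α − sin β))/8 = -0.349896; p = 2π − arccos c = 4.354929 rad; φ = atan2(cos β − cos α, d + sin α − sin β) = -0.275893 rad; t = (φ − α + p/2) mod 2π = 1.901282 rad, q = (β − α − t + p) mod 2π = 0.987571 rad → L = 2.01·(1.901282 + 4.354929 + 0.987571) = 2.01·7.243781 = 14.560000 m
Shortest: LRL with L = 14.560000 m ≈ 14.5600 m

14.5600 m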